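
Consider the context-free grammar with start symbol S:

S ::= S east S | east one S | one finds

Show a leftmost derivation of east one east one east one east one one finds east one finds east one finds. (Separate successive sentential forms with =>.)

S => east one S => east one S east S => east one east one S east S => east one east one S east S east S => east one east one east one S east S east S => east one east one east one east one S east S east S => east one east one east one east one one finds east S east S => east one east one east one east one one finds east one finds east S => east one east one east one east one one finds east one finds east one finds

S => east one S   [S ::= east one S]
east one S => east one S east S   [S ::= S east S]
east one S east S => east one east one S east S   [S ::= east one S]
east one east one S east S => east one east one S east S east S   [S ::= S east S]
east one east one S east S east S => east one east one east one S east S east S   [S ::= east one S]
east one east one east one S east S east S => east one east one east one east one S east S east S   [S ::= east one S]
east one east one east one east one S east S east S => east one east one east one east one one finds east S east S   [S ::= one finds]
east one east one east one east one one finds east S east S => east one east one east one east one one finds east one finds east S   [S ::= one finds]
east one east one east one east one one finds east one finds east S => east one east one east one east one one finds east one finds east one finds   [S ::= one finds]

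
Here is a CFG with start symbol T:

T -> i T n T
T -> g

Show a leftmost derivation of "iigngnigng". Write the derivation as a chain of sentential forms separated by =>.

T => iTnT => iiTnTnT => iignTnT => iigngnT => iigngniTnT => iigngnignT => iigngnigng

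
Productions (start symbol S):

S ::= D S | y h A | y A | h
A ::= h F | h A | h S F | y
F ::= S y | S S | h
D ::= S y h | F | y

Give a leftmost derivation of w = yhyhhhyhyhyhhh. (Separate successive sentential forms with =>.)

S => yA => yhSF => yhDSF => yhSyhSF => yhyhAyhSF => yhyhhFyhSF => yhyhhhyhSF => yhyhhhyhDSF => yhyhhhyhSyhSF => yhyhhhyhDSyhSF => yhyhhhyhySyhSF => yhyhhhyhyhyhSF => yhyhhhyhyhyhhF => yhyhhhyhyhyhhh

S => yA   [S ::= y A]
yA => yhSF   [A ::= h S F]
yhSF => yhDSF   [S ::= D S]
yhDSF => yhSyhSF   [D ::= S y h]
yhSyhSF => yhyhAyhSF   [S ::= y h A]
yhyhAyhSF => yhyhhFyhSF   [A ::= h F]
yhyhhFyhSF => yhyhhhyhSF   [F ::= h]
yhyhhhyhSF => yhyhhhyhDSF   [S ::= D S]
yhyhhhyhDSF => yhyhhhyhSyhSF   [D ::= S y h]
yhyhhhyhSyhSF => yhyhhhyhDSyhSF   [S ::= D S]
yhyhhhyhDSyhSF => yhyhhhyhySyhSF   [D ::= y]
yhyhhhyhySyhSF => yhyhhhyhyhyhSF   [S ::= h]
yhyhhhyhyhyhSF => yhyhhhyhyhyhhF   [S ::= h]
yhyhhhyhyhyhhF => yhyhhhyhyhyhhh   [F ::= h]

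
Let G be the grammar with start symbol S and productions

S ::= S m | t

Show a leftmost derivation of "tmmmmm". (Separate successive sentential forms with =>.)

S => Sm => Smm => Smmm => Smmmm => Smmmmm => tmmmmm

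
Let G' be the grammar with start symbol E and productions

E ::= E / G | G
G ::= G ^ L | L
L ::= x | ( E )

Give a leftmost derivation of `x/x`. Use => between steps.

E => E/G => G/G => L/G => x/G => x/L => x/x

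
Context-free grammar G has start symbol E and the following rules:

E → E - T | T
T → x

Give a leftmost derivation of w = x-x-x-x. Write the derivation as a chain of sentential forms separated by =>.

E => E-T => E-T-T => E-T-T-T => T-T-T-T => x-T-T-T => x-x-T-T => x-x-x-T => x-x-x-x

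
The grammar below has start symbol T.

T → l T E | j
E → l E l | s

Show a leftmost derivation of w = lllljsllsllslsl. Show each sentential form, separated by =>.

T => lTE   [T → l T E]
lTE => llTEE   [T → l T E]
llTEE => lllTEEE   [T → l T E]
lllTEEE => llllTEEEE   [T → l T E]
llllTEEEE => lllljEEEE   [T → j]
lllljEEEE => lllljsEEE   [E → s]
lllljsEEE => lllljslElEE   [E → l E l]
lllljslElEE => lllljsllEllEE   [E → l E l]
lllljsllEllEE => lllljsllsllEE   [E → s]
lllljsllsllEE => lllljsllsllsE   [E → s]
lllljsllsllsE => lllljsllsllslEl   [E → l E l]
lllljsllsllslEl => lllljsllsllslsl   [E → s]

T=>lTE=>llTEE=>lllTEEE=>llllTEEEE=>lllljEEEE=>lllljsEEE=>lllljslElEE=>lllljsllEllEE=>lllljsllsllEE=>lllljsllsllsE=>lllljsllsllslEl=>lllljsllsllslsl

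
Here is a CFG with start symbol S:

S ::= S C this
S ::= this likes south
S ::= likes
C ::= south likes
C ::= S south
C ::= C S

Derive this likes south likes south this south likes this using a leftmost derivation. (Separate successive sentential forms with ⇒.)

S ⇒ S C this   [S ::= S C this]
S C this ⇒ S C this C this   [S ::= S C this]
S C this C this ⇒ this likes south C this C this   [S ::= this likes south]
this likes south C this C this ⇒ this likes south S south this C this   [C ::= S south]
this likes south S south this C this ⇒ this likes south likes south this C this   [S ::= likes]
this likes south likes south this C this ⇒ this likes south likes south this south likes this   [C ::= south likes]

S ⇒ S C this ⇒ S C this C this ⇒ this likes south C this C this ⇒ this likes south S south this C this ⇒ this likes south likes south this C this ⇒ this likes south likes south this south likes this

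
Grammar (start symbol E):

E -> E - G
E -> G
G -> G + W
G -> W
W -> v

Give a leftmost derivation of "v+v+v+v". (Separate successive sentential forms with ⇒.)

E ⇒ G ⇒ G+W ⇒ G+W+W ⇒ G+W+W+W ⇒ W+W+W+W ⇒ v+W+W+W ⇒ v+v+W+W ⇒ v+v+v+W ⇒ v+v+v+v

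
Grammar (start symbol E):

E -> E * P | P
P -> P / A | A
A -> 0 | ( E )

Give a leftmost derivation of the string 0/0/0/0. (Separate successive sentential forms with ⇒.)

E ⇒ P ⇒ P/A ⇒ P/A/A ⇒ P/A/A/A ⇒ A/A/A/A ⇒ 0/A/A/A ⇒ 0/0/A/A ⇒ 0/0/0/A ⇒ 0/0/0/0

E ⇒ P   [E -> P]
P ⇒ P/A   [P -> P / A]
P/A ⇒ P/A/A   [P -> P / A]
P/A/A ⇒ P/A/A/A   [P -> P / A]
P/A/A/A ⇒ A/A/A/A   [P -> A]
A/A/A/A ⇒ 0/A/A/A   [A -> 0]
0/A/A/A ⇒ 0/0/A/A   [A -> 0]
0/0/A/A ⇒ 0/0/0/A   [A -> 0]
0/0/0/A ⇒ 0/0/0/0   [A -> 0]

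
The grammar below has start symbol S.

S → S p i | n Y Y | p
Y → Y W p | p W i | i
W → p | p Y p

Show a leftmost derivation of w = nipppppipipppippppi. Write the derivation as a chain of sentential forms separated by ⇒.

S ⇒ nYY ⇒ nYWpY ⇒ nYWpWpY ⇒ niWpWpY ⇒ nipYppWpY ⇒ nippWippWpY ⇒ nipppYpippWpY ⇒ nipppYWppippWpY ⇒ nippppWiWppippWpY ⇒ nipppppYpiWppippWpY ⇒ nipppppipiWppippWpY ⇒ nipppppipipppippWpY ⇒ nipppppipipppippppY ⇒ nipppppipipppippppi

S ⇒ nYY   [S → n Y Y]
nYY ⇒ nYWpY   [Y → Y W p]
nYWpY ⇒ nYWpWpY   [Y → Y W p]
nYWpWpY ⇒ niWpWpY   [Y → i]
niWpWpY ⇒ nipYppWpY   [W → p Y p]
nipYppWpY ⇒ nippWippWpY   [Y → p W i]
nippWippWpY ⇒ nipppYpippWpY   [W → p Y p]
nipppYpippWpY ⇒ nipppYWppippWpY   [Y → Y W p]
nipppYWppippWpY ⇒ nippppWiWppippWpY   [Y → p W i]
nippppWiWppippWpY ⇒ nipppppYpiWppippWpY   [W → p Y p]
nipppppYpiWppippWpY ⇒ nipppppipiWppippWpY   [Y → i]
nipppppipiWppippWpY ⇒ nipppppipipppippWpY   [W → p]
nipppppipipppippWpY ⇒ nipppppipipppippppY   [W → p]
nipppppipipppippppY ⇒ nipppppipipppippppi   [Y → i]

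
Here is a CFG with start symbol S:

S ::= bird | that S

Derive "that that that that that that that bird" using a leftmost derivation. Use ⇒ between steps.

S ⇒ that S ⇒ that that S ⇒ that that that S ⇒ that that that that S ⇒ that that that that that S ⇒ that that that that that that S ⇒ that that that that that that that S ⇒ that that that that that that that bird

S ⇒ that S   [S ::= that S]
that S ⇒ that that S   [S ::= that S]
that that S ⇒ that that that S   [S ::= that S]
that that that S ⇒ that that that that S   [S ::= that S]
that that that that S ⇒ that that that that that S   [S ::= that S]
that that that that that S ⇒ that that that that that that S   [S ::= that S]
that that that that that that S ⇒ that that that that that that that S   [S ::= that S]
that that that that that that that S ⇒ that that that that that that that bird   [S ::= bird]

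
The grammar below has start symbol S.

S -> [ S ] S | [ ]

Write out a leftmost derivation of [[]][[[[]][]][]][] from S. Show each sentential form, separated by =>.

S => [S]S => [[]]S => [[]][S]S => [[]][[S]S]S => [[]][[[S]S]S]S => [[]][[[[]]S]S]S => [[]][[[[]][]]S]S => [[]][[[[]][]][]]S => [[]][[[[]][]][]][]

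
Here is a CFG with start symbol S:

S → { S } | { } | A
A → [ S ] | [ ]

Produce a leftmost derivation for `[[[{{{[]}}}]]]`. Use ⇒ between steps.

S ⇒ A   [S → A]
A ⇒ [S]   [A → [ S ]]
[S] ⇒ [A]   [S → A]
[A] ⇒ [[S]]   [A → [ S ]]
[[S]] ⇒ [[A]]   [S → A]
[[A]] ⇒ [[[S]]]   [A → [ S ]]
[[[S]]] ⇒ [[[{S}]]]   [S → { S }]
[[[{S}]]] ⇒ [[[{{S}}]]]   [S → { S }]
[[[{{S}}]]] ⇒ [[[{{{S}}}]]]   [S → { S }]
[[[{{{S}}}]]] ⇒ [[[{{{A}}}]]]   [S → A]
[[[{{{A}}}]]] ⇒ [[[{{{[]}}}]]]   [A → [ ]]

S⇒A⇒[S]⇒[A]⇒[[S]]⇒[[A]]⇒[[[S]]]⇒[[[{S}]]]⇒[[[{{S}}]]]⇒[[[{{{S}}}]]]⇒[[[{{{A}}}]]]⇒[[[{{{[]}}}]]]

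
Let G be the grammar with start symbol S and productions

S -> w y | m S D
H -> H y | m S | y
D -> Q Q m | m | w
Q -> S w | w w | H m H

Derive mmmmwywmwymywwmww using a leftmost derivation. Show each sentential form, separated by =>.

S => mSD   [S -> m S D]
mSD => mmSDD   [S -> m S D]
mmSDD => mmmSDDD   [S -> m S D]
mmmSDDD => mmmmSDDDD   [S -> m S D]
mmmmSDDDD => mmmmwyDDDD   [S -> w y]
mmmmwyDDDD => mmmmwywDDD   [D -> w]
mmmmwywDDD => mmmmwywQQmDD   [D -> Q Q m]
mmmmwywQQmDD => mmmmwywHmHQmDD   [Q -> H m H]
mmmmwywHmHQmDD => mmmmwywmSmHQmDD   [H -> m S]
mmmmwywmSmHQmDD => mmmmwywmwymHQmDD   [S -> w y]
mmmmwywmwymHQmDD => mmmmwywmwymyQmDD   [H -> y]
mmmmwywmwymyQmDD => mmmmwywmwymywwmDD   [Q -> w w]
mmmmwywmwymywwmDD => mmmmwywmwymywwmwD   [D -> w]
mmmmwywmwymywwmwD => mmmmwywmwymywwmww   [D -> w]

S => mSD => mmSDD => mmmSDDD => mmmmSDDDD => mmmmwyDDDD => mmmmwywDDD => mmmmwywQQmDD => mmmmwywHmHQmDD => mmmmwywmSmHQmDD => mmmmwywmwymHQmDD => mmmmwywmwymyQmDD => mmmmwywmwymywwmDD => mmmmwywmwymywwmwD => mmmmwywmwymywwmww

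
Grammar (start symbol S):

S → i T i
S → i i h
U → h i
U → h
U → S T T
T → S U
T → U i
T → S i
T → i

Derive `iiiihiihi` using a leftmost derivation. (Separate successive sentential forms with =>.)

S => iTi => iSUi => iiTiUi => iiSiiUi => iiiihiiUi => iiiihiihi

S => iTi   [S → i T i]
iTi => iSUi   [T → S U]
iSUi => iiTiUi   [S → i T i]
iiTiUi => iiSiiUi   [T → S i]
iiSiiUi => iiiihiiUi   [S → i i h]
iiiihiiUi => iiiihiihi   [U → h]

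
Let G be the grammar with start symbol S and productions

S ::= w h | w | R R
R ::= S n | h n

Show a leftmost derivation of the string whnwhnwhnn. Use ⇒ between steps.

S ⇒ RR ⇒ SnR ⇒ whnR ⇒ whnSn ⇒ whnRRn ⇒ whnSnRn ⇒ whnwhnRn ⇒ whnwhnSnn ⇒ whnwhnwhnn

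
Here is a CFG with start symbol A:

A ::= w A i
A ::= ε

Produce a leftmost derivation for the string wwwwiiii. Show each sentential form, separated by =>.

A=>wAi=>wwAii=>wwwAiii=>wwwwAiiii=>wwwwiiii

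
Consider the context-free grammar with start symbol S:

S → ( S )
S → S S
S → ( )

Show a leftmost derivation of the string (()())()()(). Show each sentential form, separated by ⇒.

S ⇒ SS   [S → S S]
SS ⇒ SSS   [S → S S]
SSS ⇒ SSSS   [S → S S]
SSSS ⇒ (S)SSS   [S → ( S )]
(S)SSS ⇒ (SS)SSS   [S → S S]
(SS)SSS ⇒ (()S)SSS   [S → ( )]
(()S)SSS ⇒ (()())SSS   [S → ( )]
(()())SSS ⇒ (()())()SS   [S → ( )]
(()())()SS ⇒ (()())()()S   [S → ( )]
(()())()()S ⇒ (()())()()()   [S → ( )]

S⇒SS⇒SSS⇒SSSS⇒(S)SSS⇒(SS)SSS⇒(()S)SSS⇒(()())SSS⇒(()())()SS⇒(()())()()S⇒(()())()()()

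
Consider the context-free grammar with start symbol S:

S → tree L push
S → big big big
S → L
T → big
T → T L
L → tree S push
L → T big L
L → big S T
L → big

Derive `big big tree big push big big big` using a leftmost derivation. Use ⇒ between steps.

S ⇒ L ⇒ T big L ⇒ T L big L ⇒ big L big L ⇒ big big S T big L ⇒ big big tree L push T big L ⇒ big big tree big push T big L ⇒ big big tree big push big big L ⇒ big big tree big push big big big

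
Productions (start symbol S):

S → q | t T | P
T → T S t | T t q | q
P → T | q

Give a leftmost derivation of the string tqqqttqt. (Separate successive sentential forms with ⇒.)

S⇒tT⇒tTSt⇒tTStSt⇒tqStSt⇒tqPtSt⇒tqTtSt⇒tqTSttSt⇒tqqSttSt⇒tqqqttSt⇒tqqqttqt

S ⇒ tT   [S → t T]
tT ⇒ tTSt   [T → T S t]
tTSt ⇒ tTStSt   [T → T S t]
tTStSt ⇒ tqStSt   [T → q]
tqStSt ⇒ tqPtSt   [S → P]
tqPtSt ⇒ tqTtSt   [P → T]
tqTtSt ⇒ tqTSttSt   [T → T S t]
tqTSttSt ⇒ tqqSttSt   [T → q]
tqqSttSt ⇒ tqqqttSt   [S → q]
tqqqttSt ⇒ tqqqttqt   [S → q]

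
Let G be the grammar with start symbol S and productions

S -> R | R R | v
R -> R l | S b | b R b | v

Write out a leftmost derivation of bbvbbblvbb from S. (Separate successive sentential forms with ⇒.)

S⇒R⇒Sb⇒Rb⇒Sbb⇒RRbb⇒RlRbb⇒bRblRbb⇒bbRbblRbb⇒bbSbbblRbb⇒bbRbbblRbb⇒bbvbbblRbb⇒bbvbbblvbb

S ⇒ R   [S -> R]
R ⇒ Sb   [R -> S b]
Sb ⇒ Rb   [S -> R]
Rb ⇒ Sbb   [R -> S b]
Sbb ⇒ RRbb   [S -> R R]
RRbb ⇒ RlRbb   [R -> R l]
RlRbb ⇒ bRblRbb   [R -> b R b]
bRblRbb ⇒ bbRbblRbb   [R -> b R b]
bbRbblRbb ⇒ bbSbbblRbb   [R -> S b]
bbSbbblRbb ⇒ bbRbbblRbb   [S -> R]
bbRbbblRbb ⇒ bbvbbblRbb   [R -> v]
bbvbbblRbb ⇒ bbvbbblvbb   [R -> v]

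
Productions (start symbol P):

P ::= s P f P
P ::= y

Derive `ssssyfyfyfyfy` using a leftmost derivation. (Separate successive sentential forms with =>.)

P => sPfP => ssPfPfP => sssPfPfPfP => ssssPfPfPfPfP => ssssyfPfPfPfP => ssssyfyfPfPfP => ssssyfyfyfPfP => ssssyfyfyfyfP => ssssyfyfyfyfy

P => sPfP   [P ::= s P f P]
sPfP => ssPfPfP   [P ::= s P f P]
ssPfPfP => sssPfPfPfP   [P ::= s P f P]
sssPfPfPfP => ssssPfPfPfPfP   [P ::= s P f P]
ssssPfPfPfPfP => ssssyfPfPfPfP   [P ::= y]
ssssyfPfPfPfP => ssssyfyfPfPfP   [P ::= y]
ssssyfyfPfPfP => ssssyfyfyfPfP   [P ::= y]
ssssyfyfyfPfP => ssssyfyfyfyfP   [P ::= y]
ssssyfyfyfyfP => ssssyfyfyfyfy   [P ::= y]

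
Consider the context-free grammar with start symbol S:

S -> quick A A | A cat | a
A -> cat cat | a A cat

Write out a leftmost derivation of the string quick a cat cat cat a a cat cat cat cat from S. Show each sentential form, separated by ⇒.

S ⇒ quick A A   [S -> quick A A]
quick A A ⇒ quick a A cat A   [A -> a A cat]
quick a A cat A ⇒ quick a cat cat cat A   [A -> cat cat]
quick a cat cat cat A ⇒ quick a cat cat cat a A cat   [A -> a A cat]
quick a cat cat cat a A cat ⇒ quick a cat cat cat a a A cat cat   [A -> a A cat]
quick a cat cat cat a a A cat cat ⇒ quick a cat cat cat a a cat cat cat cat   [A -> cat cat]

S ⇒ quick A A ⇒ quick a A cat A ⇒ quick a cat cat cat A ⇒ quick a cat cat cat a A cat ⇒ quick a cat cat cat a a A cat cat ⇒ quick a cat cat cat a a cat cat cat cat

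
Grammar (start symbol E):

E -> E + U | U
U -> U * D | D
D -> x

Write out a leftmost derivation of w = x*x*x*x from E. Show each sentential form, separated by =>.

E => U => U*D => U*D*D => U*D*D*D => D*D*D*D => x*D*D*D => x*x*D*D => x*x*x*D => x*x*x*x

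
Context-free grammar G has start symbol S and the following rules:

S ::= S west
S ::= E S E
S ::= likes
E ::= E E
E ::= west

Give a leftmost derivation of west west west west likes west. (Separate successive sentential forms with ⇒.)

S ⇒ E S E ⇒ E E S E ⇒ E E E S E ⇒ west E E S E ⇒ west E E E S E ⇒ west west E E S E ⇒ west west west E S E ⇒ west west west west S E ⇒ west west west west likes E ⇒ west west west west likes west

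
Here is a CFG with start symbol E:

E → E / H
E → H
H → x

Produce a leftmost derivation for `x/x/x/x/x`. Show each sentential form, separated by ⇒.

E⇒E/H⇒E/H/H⇒E/H/H/H⇒E/H/H/H/H⇒H/H/H/H/H⇒x/H/H/H/H⇒x/x/H/H/H⇒x/x/x/H/H⇒x/x/x/x/H⇒x/x/x/x/x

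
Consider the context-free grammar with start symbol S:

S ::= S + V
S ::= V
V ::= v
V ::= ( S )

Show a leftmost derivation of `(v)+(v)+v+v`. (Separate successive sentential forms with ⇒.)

S ⇒ S+V   [S ::= S + V]
S+V ⇒ S+V+V   [S ::= S + V]
S+V+V ⇒ S+V+V+V   [S ::= S + V]
S+V+V+V ⇒ V+V+V+V   [S ::= V]
V+V+V+V ⇒ (S)+V+V+V   [V ::= ( S )]
(S)+V+V+V ⇒ (V)+V+V+V   [S ::= V]
(V)+V+V+V ⇒ (v)+V+V+V   [V ::= v]
(v)+V+V+V ⇒ (v)+(S)+V+V   [V ::= ( S )]
(v)+(S)+V+V ⇒ (v)+(V)+V+V   [S ::= V]
(v)+(V)+V+V ⇒ (v)+(v)+V+V   [V ::= v]
(v)+(v)+V+V ⇒ (v)+(v)+v+V   [V ::= v]
(v)+(v)+v+V ⇒ (v)+(v)+v+v   [V ::= v]

S ⇒ S+V ⇒ S+V+V ⇒ S+V+V+V ⇒ V+V+V+V ⇒ (S)+V+V+V ⇒ (V)+V+V+V ⇒ (v)+V+V+V ⇒ (v)+(S)+V+V ⇒ (v)+(V)+V+V ⇒ (v)+(v)+V+V ⇒ (v)+(v)+v+V ⇒ (v)+(v)+v+v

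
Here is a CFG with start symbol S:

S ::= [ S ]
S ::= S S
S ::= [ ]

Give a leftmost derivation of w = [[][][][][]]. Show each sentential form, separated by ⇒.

S ⇒ [S]   [S ::= [ S ]]
[S] ⇒ [SS]   [S ::= S S]
[SS] ⇒ [SSS]   [S ::= S S]
[SSS] ⇒ [SSSS]   [S ::= S S]
[SSSS] ⇒ [SSSSS]   [S ::= S S]
[SSSSS] ⇒ [[]SSSS]   [S ::= [ ]]
[[]SSSS] ⇒ [[][]SSS]   [S ::= [ ]]
[[][]SSS] ⇒ [[][][]SS]   [S ::= [ ]]
[[][][]SS] ⇒ [[][][][]S]   [S ::= [ ]]
[[][][][]S] ⇒ [[][][][][]]   [S ::= [ ]]

S ⇒ [S] ⇒ [SS] ⇒ [SSS] ⇒ [SSSS] ⇒ [SSSSS] ⇒ [[]SSSS] ⇒ [[][]SSS] ⇒ [[][][]SS] ⇒ [[][][][]S] ⇒ [[][][][][]]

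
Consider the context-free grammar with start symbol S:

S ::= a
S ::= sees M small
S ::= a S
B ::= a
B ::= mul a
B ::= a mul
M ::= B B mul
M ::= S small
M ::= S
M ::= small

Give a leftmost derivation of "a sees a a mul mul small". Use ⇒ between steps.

S ⇒ a S ⇒ a sees M small ⇒ a sees B B mul small ⇒ a sees a B mul small ⇒ a sees a a mul mul small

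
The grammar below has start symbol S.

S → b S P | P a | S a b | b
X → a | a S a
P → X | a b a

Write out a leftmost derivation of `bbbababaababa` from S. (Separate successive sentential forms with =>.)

S => bSP => bSabP => bbSPabP => bbbPabP => bbbXabP => bbbaSaabP => bbbaSabaabP => bbbababaabP => bbbababaababa

S => bSP   [S → b S P]
bSP => bSabP   [S → S a b]
bSabP => bbSPabP   [S → b S P]
bbSPabP => bbbPabP   [S → b]
bbbPabP => bbbXabP   [P → X]
bbbXabP => bbbaSaabP   [X → a S a]
bbbaSaabP => bbbaSabaabP   [S → S a b]
bbbaSabaabP => bbbababaabP   [S → b]
bbbababaabP => bbbababaababa   [P → a b a]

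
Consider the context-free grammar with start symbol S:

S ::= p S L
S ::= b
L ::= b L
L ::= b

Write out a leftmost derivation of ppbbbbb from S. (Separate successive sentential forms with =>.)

S => pSL => ppSLL => ppbLL => ppbbL => ppbbbL => ppbbbbL => ppbbbbb

S => pSL   [S ::= p S L]
pSL => ppSLL   [S ::= p S L]
ppSLL => ppbLL   [S ::= b]
ppbLL => ppbbL   [L ::= b]
ppbbL => ppbbbL   [L ::= b L]
ppbbbL => ppbbbbL   [L ::= b L]
ppbbbbL => ppbbbbb   [L ::= b]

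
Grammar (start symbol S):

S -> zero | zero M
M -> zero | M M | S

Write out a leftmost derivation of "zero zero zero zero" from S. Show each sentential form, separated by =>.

S => zero M   [S -> zero M]
zero M => zero S   [M -> S]
zero S => zero zero M   [S -> zero M]
zero zero M => zero zero M M   [M -> M M]
zero zero M M => zero zero zero M   [M -> zero]
zero zero zero M => zero zero zero zero   [M -> zero]

S => zero M => zero S => zero zero M => zero zero M M => zero zero zero M => zero zero zero zero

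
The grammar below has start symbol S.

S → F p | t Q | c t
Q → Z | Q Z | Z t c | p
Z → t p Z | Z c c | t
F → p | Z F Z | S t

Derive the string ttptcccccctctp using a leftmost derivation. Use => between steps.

S => Fp => Stp => tQtp => tZtctp => tZcctctp => tZcccctctp => ttpZcccctctp => ttpZcccccctctp => ttptcccccctctp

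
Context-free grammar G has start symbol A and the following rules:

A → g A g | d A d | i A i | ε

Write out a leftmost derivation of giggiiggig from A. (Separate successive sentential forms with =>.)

A=>gAg=>giAig=>gigAgig=>giggAggig=>giggiAiggig=>giggiiggig

A => gAg   [A → g A g]
gAg => giAig   [A → i A i]
giAig => gigAgig   [A → g A g]
gigAgig => giggAggig   [A → g A g]
giggAggig => giggiAiggig   [A → i A i]
giggiAiggig => giggiiggig   [A → ε]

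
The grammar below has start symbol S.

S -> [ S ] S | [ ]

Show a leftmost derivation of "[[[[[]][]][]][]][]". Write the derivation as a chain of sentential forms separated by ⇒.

S⇒[S]S⇒[[S]S]S⇒[[[S]S]S]S⇒[[[[S]S]S]S]S⇒[[[[[]]S]S]S]S⇒[[[[[]][]]S]S]S⇒[[[[[]][]][]]S]S⇒[[[[[]][]][]][]]S⇒[[[[[]][]][]][]][]

S ⇒ [S]S   [S -> [ S ] S]
[S]S ⇒ [[S]S]S   [S -> [ S ] S]
[[S]S]S ⇒ [[[S]S]S]S   [S -> [ S ] S]
[[[S]S]S]S ⇒ [[[[S]S]S]S]S   [S -> [ S ] S]
[[[[S]S]S]S]S ⇒ [[[[[]]S]S]S]S   [S -> [ ]]
[[[[[]]S]S]S]S ⇒ [[[[[]][]]S]S]S   [S -> [ ]]
[[[[[]][]]S]S]S ⇒ [[[[[]][]][]]S]S   [S -> [ ]]
[[[[[]][]][]]S]S ⇒ [[[[[]][]][]][]]S   [S -> [ ]]
[[[[[]][]][]][]]S ⇒ [[[[[]][]][]][]][]   [S -> [ ]]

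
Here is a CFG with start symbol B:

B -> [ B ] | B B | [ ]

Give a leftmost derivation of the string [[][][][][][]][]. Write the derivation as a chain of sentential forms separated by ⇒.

B⇒BB⇒[B]B⇒[BB]B⇒[BBB]B⇒[[]BB]B⇒[[][]B]B⇒[[][]BB]B⇒[[][][]B]B⇒[[][][]BB]B⇒[[][][][]B]B⇒[[][][][]BB]B⇒[[][][][][]B]B⇒[[][][][][][]]B⇒[[][][][][][]][]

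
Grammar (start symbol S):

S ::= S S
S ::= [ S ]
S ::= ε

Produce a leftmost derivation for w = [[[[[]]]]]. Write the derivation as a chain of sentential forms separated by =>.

S=>[S]=>[[S]]=>[[SS]]=>[[SSS]]=>[[SSSS]]=>[[[S]SSS]]=>[[[[S]]SSS]]=>[[[[[S]]]SSS]]=>[[[[[]]]SSS]]=>[[[[[]]]SS]]=>[[[[[]]]S]]=>[[[[[]]]]]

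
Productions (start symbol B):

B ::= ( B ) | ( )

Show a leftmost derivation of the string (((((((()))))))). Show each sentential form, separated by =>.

B => (B)   [B ::= ( B )]
(B) => ((B))   [B ::= ( B )]
((B)) => (((B)))   [B ::= ( B )]
(((B))) => ((((B))))   [B ::= ( B )]
((((B)))) => (((((B)))))   [B ::= ( B )]
(((((B))))) => ((((((B))))))   [B ::= ( B )]
((((((B)))))) => (((((((B)))))))   [B ::= ( B )]
(((((((B))))))) => (((((((())))))))   [B ::= ( )]

B => (B) => ((B)) => (((B))) => ((((B)))) => (((((B))))) => ((((((B)))))) => (((((((B))))))) => (((((((())))))))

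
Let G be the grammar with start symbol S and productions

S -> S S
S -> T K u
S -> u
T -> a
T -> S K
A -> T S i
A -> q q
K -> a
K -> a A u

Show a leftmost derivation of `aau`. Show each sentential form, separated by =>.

S=>TKu=>aKu=>aau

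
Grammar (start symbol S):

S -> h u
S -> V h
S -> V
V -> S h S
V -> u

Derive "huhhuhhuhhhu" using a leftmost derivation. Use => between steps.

S => V => ShS => VhhS => ShShhS => VhShhS => ShShShhS => huhShShhS => huhhuhShhS => huhhuhhuhhS => huhhuhhuhhhu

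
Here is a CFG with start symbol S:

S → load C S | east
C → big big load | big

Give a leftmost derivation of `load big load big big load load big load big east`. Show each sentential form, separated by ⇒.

S ⇒ load C S   [S → load C S]
load C S ⇒ load big S   [C → big]
load big S ⇒ load big load C S   [S → load C S]
load big load C S ⇒ load big load big big load S   [C → big big load]
load big load big big load S ⇒ load big load big big load load C S   [S → load C S]
load big load big big load load C S ⇒ load big load big big load load big S   [C → big]
load big load big big load load big S ⇒ load big load big big load load big load C S   [S → load C S]
load big load big big load load big load C S ⇒ load big load big big load load big load big S   [C → big]
load big load big big load load big load big S ⇒ load big load big big load load big load big east   [S → east]

S ⇒ load C S ⇒ load big S ⇒ load big load C S ⇒ load big load big big load S ⇒ load big load big big load load C S ⇒ load big load big big load load big S ⇒ load big load big big load load big load C S ⇒ load big load big big load load big load big S ⇒ load big load big big load load big load big east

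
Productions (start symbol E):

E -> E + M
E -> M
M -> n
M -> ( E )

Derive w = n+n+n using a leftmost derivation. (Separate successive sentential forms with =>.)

E=>E+M=>E+M+M=>M+M+M=>n+M+M=>n+n+M=>n+n+n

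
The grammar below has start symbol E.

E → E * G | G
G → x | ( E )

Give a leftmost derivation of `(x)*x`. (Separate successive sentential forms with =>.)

E => E*G => G*G => (E)*G => (G)*G => (x)*G => (x)*x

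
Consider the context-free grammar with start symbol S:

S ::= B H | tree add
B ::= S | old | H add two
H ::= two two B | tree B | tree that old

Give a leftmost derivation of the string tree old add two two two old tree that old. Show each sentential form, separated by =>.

S => B H => S H => B H H => H add two H H => tree B add two H H => tree old add two H H => tree old add two two two B H => tree old add two two two old H => tree old add two two two old tree that old

S => B H   [S ::= B H]
B H => S H   [B ::= S]
S H => B H H   [S ::= B H]
B H H => H add two H H   [B ::= H add two]
H add two H H => tree B add two H H   [H ::= tree B]
tree B add two H H => tree old add two H H   [B ::= old]
tree old add two H H => tree old add two two two B H   [H ::= two two B]
tree old add two two two B H => tree old add two two two old H   [B ::= old]
tree old add two two two old H => tree old add two two two old tree that old   [H ::= tree that old]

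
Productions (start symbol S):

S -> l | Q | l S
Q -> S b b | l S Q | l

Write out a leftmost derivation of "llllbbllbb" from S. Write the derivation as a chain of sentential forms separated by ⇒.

S ⇒ Q   [S -> Q]
Q ⇒ lSQ   [Q -> l S Q]
lSQ ⇒ llQ   [S -> l]
llQ ⇒ lllSQ   [Q -> l S Q]
lllSQ ⇒ lllQQ   [S -> Q]
lllQQ ⇒ lllSbbQ   [Q -> S b b]
lllSbbQ ⇒ llllbbQ   [S -> l]
llllbbQ ⇒ llllbbSbb   [Q -> S b b]
llllbbSbb ⇒ llllbblSbb   [S -> l S]
llllbblSbb ⇒ llllbbllbb   [S -> l]

S⇒Q⇒lSQ⇒llQ⇒lllSQ⇒lllQQ⇒lllSbbQ⇒llllbbQ⇒llllbbSbb⇒llllbblSbb⇒llllbbllbb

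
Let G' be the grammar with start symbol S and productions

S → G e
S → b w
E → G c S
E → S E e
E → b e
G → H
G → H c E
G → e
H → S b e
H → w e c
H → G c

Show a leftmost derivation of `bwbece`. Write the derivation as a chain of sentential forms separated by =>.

S => Ge => He => Gce => Hce => Sbece => bwbece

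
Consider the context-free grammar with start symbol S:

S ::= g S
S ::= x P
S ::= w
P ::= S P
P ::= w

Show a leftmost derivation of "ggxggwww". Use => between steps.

S => gS => ggS => ggxP => ggxSP => ggxgSP => ggxggSP => ggxggwP => ggxggwSP => ggxggwwP => ggxggwww

S => gS   [S ::= g S]
gS => ggS   [S ::= g S]
ggS => ggxP   [S ::= x P]
ggxP => ggxSP   [P ::= S P]
ggxSP => ggxgSP   [S ::= g S]
ggxgSP => ggxggSP   [S ::= g S]
ggxggSP => ggxggwP   [S ::= w]
ggxggwP => ggxggwSP   [P ::= S P]
ggxggwSP => ggxggwwP   [S ::= w]
ggxggwwP => ggxggwww   [P ::= w]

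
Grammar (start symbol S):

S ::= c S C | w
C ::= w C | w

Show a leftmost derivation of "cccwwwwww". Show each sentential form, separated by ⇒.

S ⇒ cSC ⇒ ccSCC ⇒ cccSCCC ⇒ cccwCCC ⇒ cccwwCCC ⇒ cccwwwCCC ⇒ cccwwwwCC ⇒ cccwwwwwC ⇒ cccwwwwww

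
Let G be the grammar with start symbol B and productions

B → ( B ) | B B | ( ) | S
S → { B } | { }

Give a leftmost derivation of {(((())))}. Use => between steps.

B=>S=>{B}=>{(B)}=>{((B))}=>{(((B)))}=>{(((())))}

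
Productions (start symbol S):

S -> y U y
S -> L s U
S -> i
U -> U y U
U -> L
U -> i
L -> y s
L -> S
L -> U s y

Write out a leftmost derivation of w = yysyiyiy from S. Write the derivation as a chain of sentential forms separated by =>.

S => yUy => yUyUy => yLyUy => yysyUy => yysyUyUy => yysyiyUy => yysyiyLy => yysyiySy => yysyiyiy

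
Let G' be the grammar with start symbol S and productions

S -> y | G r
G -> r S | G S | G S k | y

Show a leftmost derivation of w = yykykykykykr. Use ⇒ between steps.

S ⇒ Gr ⇒ GSkr ⇒ GSkSkr ⇒ GSkSkSkr ⇒ GSkSkSkSkr ⇒ GSkSkSkSkSkr ⇒ ySkSkSkSkSkr ⇒ yykSkSkSkSkr ⇒ yykykSkSkSkr ⇒ yykykykSkSkr ⇒ yykykykykSkr ⇒ yykykykykykr

S ⇒ Gr   [S -> G r]
Gr ⇒ GSkr   [G -> G S k]
GSkr ⇒ GSkSkr   [G -> G S k]
GSkSkr ⇒ GSkSkSkr   [G -> G S k]
GSkSkSkr ⇒ GSkSkSkSkr   [G -> G S k]
GSkSkSkSkr ⇒ GSkSkSkSkSkr   [G -> G S k]
GSkSkSkSkSkr ⇒ ySkSkSkSkSkr   [G -> y]
ySkSkSkSkSkr ⇒ yykSkSkSkSkr   [S -> y]
yykSkSkSkSkr ⇒ yykykSkSkSkr   [S -> y]
yykykSkSkSkr ⇒ yykykykSkSkr   [S -> y]
yykykykSkSkr ⇒ yykykykykSkr   [S -> y]
yykykykykSkr ⇒ yykykykykykr   [S -> y]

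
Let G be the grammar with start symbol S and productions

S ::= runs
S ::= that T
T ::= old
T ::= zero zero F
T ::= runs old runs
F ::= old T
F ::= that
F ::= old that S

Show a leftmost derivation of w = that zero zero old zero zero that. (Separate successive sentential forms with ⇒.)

S ⇒ that T ⇒ that zero zero F ⇒ that zero zero old T ⇒ that zero zero old zero zero F ⇒ that zero zero old zero zero that

S ⇒ that T   [S ::= that T]
that T ⇒ that zero zero F   [T ::= zero zero F]
that zero zero F ⇒ that zero zero old T   [F ::= old T]
that zero zero old T ⇒ that zero zero old zero zero F   [T ::= zero zero F]
that zero zero old zero zero F ⇒ that zero zero old zero zero that   [F ::= that]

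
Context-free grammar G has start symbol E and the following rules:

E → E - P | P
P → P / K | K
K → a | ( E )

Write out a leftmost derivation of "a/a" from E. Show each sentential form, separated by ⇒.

E ⇒ P ⇒ P/K ⇒ K/K ⇒ a/K ⇒ a/a

E ⇒ P   [E → P]
P ⇒ P/K   [P → P / K]
P/K ⇒ K/K   [P → K]
K/K ⇒ a/K   [K → a]
a/K ⇒ a/a   [K → a]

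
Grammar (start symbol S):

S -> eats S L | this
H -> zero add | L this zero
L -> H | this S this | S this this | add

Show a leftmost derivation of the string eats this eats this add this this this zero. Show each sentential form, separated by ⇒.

S ⇒ eats S L   [S -> eats S L]
eats S L ⇒ eats this L   [S -> this]
eats this L ⇒ eats this H   [L -> H]
eats this H ⇒ eats this L this zero   [H -> L this zero]
eats this L this zero ⇒ eats this S this this this zero   [L -> S this this]
eats this S this this this zero ⇒ eats this eats S L this this this zero   [S -> eats S L]
eats this eats S L this this this zero ⇒ eats this eats this L this this this zero   [S -> this]
eats this eats this L this this this zero ⇒ eats this eats this add this this this zero   [L -> add]

S ⇒ eats S L ⇒ eats this L ⇒ eats this H ⇒ eats this L this zero ⇒ eats this S this this this zero ⇒ eats this eats S L this this this zero ⇒ eats this eats this L this this this zero ⇒ eats this eats this add this this this zero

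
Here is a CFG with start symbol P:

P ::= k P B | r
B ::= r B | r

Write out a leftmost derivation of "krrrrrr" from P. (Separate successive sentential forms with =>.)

P => kPB   [P ::= k P B]
kPB => krB   [P ::= r]
krB => krrB   [B ::= r B]
krrB => krrrB   [B ::= r B]
krrrB => krrrrB   [B ::= r B]
krrrrB => krrrrrB   [B ::= r B]
krrrrrB => krrrrrr   [B ::= r]

P => kPB => krB => krrB => krrrB => krrrrB => krrrrrB => krrrrrr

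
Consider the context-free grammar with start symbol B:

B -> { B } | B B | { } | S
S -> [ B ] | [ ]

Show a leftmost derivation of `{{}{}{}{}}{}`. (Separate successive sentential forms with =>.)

B => BB   [B -> B B]
BB => {B}B   [B -> { B }]
{B}B => {BB}B   [B -> B B]
{BB}B => {BBB}B   [B -> B B]
{BBB}B => {BBBB}B   [B -> B B]
{BBBB}B => {{}BBB}B   [B -> { }]
{{}BBB}B => {{}{}BB}B   [B -> { }]
{{}{}BB}B => {{}{}{}B}B   [B -> { }]
{{}{}{}B}B => {{}{}{}{}}B   [B -> { }]
{{}{}{}{}}B => {{}{}{}{}}{}   [B -> { }]

B => BB => {B}B => {BB}B => {BBB}B => {BBBB}B => {{}BBB}B => {{}{}BB}B => {{}{}{}B}B => {{}{}{}{}}B => {{}{}{}{}}{}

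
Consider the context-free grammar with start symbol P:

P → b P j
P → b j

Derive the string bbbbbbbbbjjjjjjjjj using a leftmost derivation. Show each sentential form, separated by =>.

P => bPj => bbPjj => bbbPjjj => bbbbPjjjj => bbbbbPjjjjj => bbbbbbPjjjjjj => bbbbbbbPjjjjjjj => bbbbbbbbPjjjjjjjj => bbbbbbbbbjjjjjjjjj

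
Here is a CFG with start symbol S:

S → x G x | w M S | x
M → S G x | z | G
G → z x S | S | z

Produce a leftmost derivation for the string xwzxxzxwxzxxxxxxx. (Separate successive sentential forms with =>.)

S => xGx   [S → x G x]
xGx => xSx   [G → S]
xSx => xwMSx   [S → w M S]
xwMSx => xwGSx   [M → G]
xwGSx => xwzxSSx   [G → z x S]
xwzxSSx => xwzxxGxSx   [S → x G x]
xwzxxGxSx => xwzxxzxSxSx   [G → z x S]
xwzxxzxSxSx => xwzxxzxwMSxSx   [S → w M S]
xwzxxzxwMSxSx => xwzxxzxwSGxSxSx   [M → S G x]
xwzxxzxwSGxSxSx => xwzxxzxwxGxSxSx   [S → x]
xwzxxzxwxGxSxSx => xwzxxzxwxzxSxSxSx   [G → z x S]
xwzxxzxwxzxSxSxSx => xwzxxzxwxzxxxSxSx   [S → x]
xwzxxzxwxzxxxSxSx => xwzxxzxwxzxxxxxSx   [S → x]
xwzxxzxwxzxxxxxSx => xwzxxzxwxzxxxxxxx   [S → x]

S=>xGx=>xSx=>xwMSx=>xwGSx=>xwzxSSx=>xwzxxGxSx=>xwzxxzxSxSx=>xwzxxzxwMSxSx=>xwzxxzxwSGxSxSx=>xwzxxzxwxGxSxSx=>xwzxxzxwxzxSxSxSx=>xwzxxzxwxzxxxSxSx=>xwzxxzxwxzxxxxxSx=>xwzxxzxwxzxxxxxxx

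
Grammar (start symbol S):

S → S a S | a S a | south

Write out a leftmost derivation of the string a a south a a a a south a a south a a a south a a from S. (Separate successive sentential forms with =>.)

S => a S a   [S → a S a]
a S a => a a S a a   [S → a S a]
a a S a a => a a S a S a a   [S → S a S]
a a S a S a a => a a south a S a a   [S → south]
a a south a S a a => a a south a S a S a a   [S → S a S]
a a south a S a S a a => a a south a a S a a S a a   [S → a S a]
a a south a a S a a S a a => a a south a a a S a a a S a a   [S → a S a]
a a south a a a S a a a S a a => a a south a a a S a S a a a S a a   [S → S a S]
a a south a a a S a S a a a S a a => a a south a a a a S a a S a a a S a a   [S → a S a]
a a south a a a a S a a S a a a S a a => a a south a a a a south a a S a a a S a a   [S → south]
a a south a a a a south a a S a a a S a a => a a south a a a a south a a south a a a S a a   [S → south]
a a south a a a a south a a south a a a S a a => a a south a a a a south a a south a a a south a a   [S → south]

S => a S a => a a S a a => a a S a S a a => a a south a S a a => a a south a S a S a a => a a south a a S a a S a a => a a south a a a S a a a S a a => a a south a a a S a S a a a S a a => a a south a a a a S a a S a a a S a a => a a south a a a a south a a S a a a S a a => a a south a a a a south a a south a a a S a a => a a south a a a a south a a south a a a south a a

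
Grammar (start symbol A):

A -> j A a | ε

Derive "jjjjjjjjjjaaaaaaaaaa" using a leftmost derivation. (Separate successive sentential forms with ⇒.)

A ⇒ jAa ⇒ jjAaa ⇒ jjjAaaa ⇒ jjjjAaaaa ⇒ jjjjjAaaaaa ⇒ jjjjjjAaaaaaa ⇒ jjjjjjjAaaaaaaa ⇒ jjjjjjjjAaaaaaaaa ⇒ jjjjjjjjjAaaaaaaaaa ⇒ jjjjjjjjjjAaaaaaaaaaa ⇒ jjjjjjjjjjaaaaaaaaaa

A ⇒ jAa   [A -> j A a]
jAa ⇒ jjAaa   [A -> j A a]
jjAaa ⇒ jjjAaaa   [A -> j A a]
jjjAaaa ⇒ jjjjAaaaa   [A -> j A a]
jjjjAaaaa ⇒ jjjjjAaaaaa   [A -> j A a]
jjjjjAaaaaa ⇒ jjjjjjAaaaaaa   [A -> j A a]
jjjjjjAaaaaaa ⇒ jjjjjjjAaaaaaaa   [A -> j A a]
jjjjjjjAaaaaaaa ⇒ jjjjjjjjAaaaaaaaa   [A -> j A a]
jjjjjjjjAaaaaaaaa ⇒ jjjjjjjjjAaaaaaaaaa   [A -> j A a]
jjjjjjjjjAaaaaaaaaa ⇒ jjjjjjjjjjAaaaaaaaaaa   [A -> j A a]
jjjjjjjjjjAaaaaaaaaaa ⇒ jjjjjjjjjjaaaaaaaaaa   [A -> ε]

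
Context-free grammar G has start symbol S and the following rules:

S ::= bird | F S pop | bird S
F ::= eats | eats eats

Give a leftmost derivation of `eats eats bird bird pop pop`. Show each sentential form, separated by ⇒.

S ⇒ F S pop ⇒ eats S pop ⇒ eats F S pop pop ⇒ eats eats S pop pop ⇒ eats eats bird S pop pop ⇒ eats eats bird bird pop pop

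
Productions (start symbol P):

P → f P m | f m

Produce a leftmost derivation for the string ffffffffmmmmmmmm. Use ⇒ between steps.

P ⇒ fPm ⇒ ffPmm ⇒ fffPmmm ⇒ ffffPmmmm ⇒ fffffPmmmmm ⇒ ffffffPmmmmmm ⇒ fffffffPmmmmmmm ⇒ ffffffffmmmmmmmm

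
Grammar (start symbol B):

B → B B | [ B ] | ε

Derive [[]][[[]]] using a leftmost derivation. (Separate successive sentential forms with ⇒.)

B ⇒ BB   [B → B B]
BB ⇒ [B]B   [B → [ B ]]
[B]B ⇒ [[B]]B   [B → [ B ]]
[[B]]B ⇒ [[]]B   [B → ε]
[[]]B ⇒ [[]]BB   [B → B B]
[[]]BB ⇒ [[]][B]B   [B → [ B ]]
[[]][B]B ⇒ [[]][[B]]B   [B → [ B ]]
[[]][[B]]B ⇒ [[]][[[B]]]B   [B → [ B ]]
[[]][[[B]]]B ⇒ [[]][[[]]]B   [B → ε]
[[]][[[]]]B ⇒ [[]][[[]]]   [B → ε]

B ⇒ BB ⇒ [B]B ⇒ [[B]]B ⇒ [[]]B ⇒ [[]]BB ⇒ [[]][B]B ⇒ [[]][[B]]B ⇒ [[]][[[B]]]B ⇒ [[]][[[]]]B ⇒ [[]][[[]]]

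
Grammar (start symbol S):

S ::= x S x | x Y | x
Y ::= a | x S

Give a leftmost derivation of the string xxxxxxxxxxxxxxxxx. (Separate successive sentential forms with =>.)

S => xY   [S ::= x Y]
xY => xxS   [Y ::= x S]
xxS => xxxSx   [S ::= x S x]
xxxSx => xxxxSxx   [S ::= x S x]
xxxxSxx => xxxxxSxxx   [S ::= x S x]
xxxxxSxxx => xxxxxxSxxxx   [S ::= x S x]
xxxxxxSxxxx => xxxxxxxSxxxxx   [S ::= x S x]
xxxxxxxSxxxxx => xxxxxxxxSxxxxxx   [S ::= x S x]
xxxxxxxxSxxxxxx => xxxxxxxxxYxxxxxx   [S ::= x Y]
xxxxxxxxxYxxxxxx => xxxxxxxxxxSxxxxxx   [Y ::= x S]
xxxxxxxxxxSxxxxxx => xxxxxxxxxxxxxxxxx   [S ::= x]

S => xY => xxS => xxxSx => xxxxSxx => xxxxxSxxx => xxxxxxSxxxx => xxxxxxxSxxxxx => xxxxxxxxSxxxxxx => xxxxxxxxxYxxxxxx => xxxxxxxxxxSxxxxxx => xxxxxxxxxxxxxxxxx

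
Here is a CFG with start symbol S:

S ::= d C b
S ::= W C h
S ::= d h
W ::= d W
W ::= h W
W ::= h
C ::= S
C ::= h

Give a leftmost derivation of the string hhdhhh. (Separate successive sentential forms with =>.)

S => WCh   [S ::= W C h]
WCh => hWCh   [W ::= h W]
hWCh => hhWCh   [W ::= h W]
hhWCh => hhdWCh   [W ::= d W]
hhdWCh => hhdhCh   [W ::= h]
hhdhCh => hhdhhh   [C ::= h]

S => WCh => hWCh => hhWCh => hhdWCh => hhdhCh => hhdhhh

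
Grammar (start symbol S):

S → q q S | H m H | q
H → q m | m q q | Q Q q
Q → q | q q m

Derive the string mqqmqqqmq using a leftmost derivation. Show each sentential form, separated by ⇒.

S⇒HmH⇒mqqmH⇒mqqmQQq⇒mqqmqQq⇒mqqmqqqmq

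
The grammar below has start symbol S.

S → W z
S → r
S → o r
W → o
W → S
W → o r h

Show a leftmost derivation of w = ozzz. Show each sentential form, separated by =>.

S => Wz   [S → W z]
Wz => Sz   [W → S]
Sz => Wzz   [S → W z]
Wzz => Szz   [W → S]
Szz => Wzzz   [S → W z]
Wzzz => ozzz   [W → o]

S=>Wz=>Sz=>Wzz=>Szz=>Wzzz=>ozzz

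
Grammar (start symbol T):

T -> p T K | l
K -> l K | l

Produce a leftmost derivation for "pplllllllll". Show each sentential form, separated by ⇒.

T ⇒ pTK   [T -> p T K]
pTK ⇒ ppTKK   [T -> p T K]
ppTKK ⇒ pplKK   [T -> l]
pplKK ⇒ ppllKK   [K -> l K]
ppllKK ⇒ pplllKK   [K -> l K]
pplllKK ⇒ ppllllKK   [K -> l K]
ppllllKK ⇒ pplllllK   [K -> l]
pplllllK ⇒ ppllllllK   [K -> l K]
ppllllllK ⇒ pplllllllK   [K -> l K]
pplllllllK ⇒ ppllllllllK   [K -> l K]
ppllllllllK ⇒ pplllllllll   [K -> l]

T ⇒ pTK ⇒ ppTKK ⇒ pplKK ⇒ ppllKK ⇒ pplllKK ⇒ ppllllKK ⇒ pplllllK ⇒ ppllllllK ⇒ pplllllllK ⇒ ppllllllllK ⇒ pplllllllll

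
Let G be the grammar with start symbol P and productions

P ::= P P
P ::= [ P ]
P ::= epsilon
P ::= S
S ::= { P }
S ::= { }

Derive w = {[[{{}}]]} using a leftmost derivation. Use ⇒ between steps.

P ⇒ PP   [P ::= P P]
PP ⇒ SP   [P ::= S]
SP ⇒ {P}P   [S ::= { P }]
{P}P ⇒ {[P]}P   [P ::= [ P ]]
{[P]}P ⇒ {[[P]]}P   [P ::= [ P ]]
{[[P]]}P ⇒ {[[S]]}P   [P ::= S]
{[[S]]}P ⇒ {[[{P}]]}P   [S ::= { P }]
{[[{P}]]}P ⇒ {[[{S}]]}P   [P ::= S]
{[[{S}]]}P ⇒ {[[{{}}]]}P   [S ::= { }]
{[[{{}}]]}P ⇒ {[[{{}}]]}   [P ::= epsilon]

P ⇒ PP ⇒ SP ⇒ {P}P ⇒ {[P]}P ⇒ {[[P]]}P ⇒ {[[S]]}P ⇒ {[[{P}]]}P ⇒ {[[{S}]]}P ⇒ {[[{{}}]]}P ⇒ {[[{{}}]]}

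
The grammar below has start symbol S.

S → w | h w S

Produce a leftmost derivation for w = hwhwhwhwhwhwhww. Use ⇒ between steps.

S ⇒ hwS   [S → h w S]
hwS ⇒ hwhwS   [S → h w S]
hwhwS ⇒ hwhwhwS   [S → h w S]
hwhwhwS ⇒ hwhwhwhwS   [S → h w S]
hwhwhwhwS ⇒ hwhwhwhwhwS   [S → h w S]
hwhwhwhwhwS ⇒ hwhwhwhwhwhwS   [S → h w S]
hwhwhwhwhwhwS ⇒ hwhwhwhwhwhwhwS   [S → h w S]
hwhwhwhwhwhwhwS ⇒ hwhwhwhwhwhwhww   [S → w]

S⇒hwS⇒hwhwS⇒hwhwhwS⇒hwhwhwhwS⇒hwhwhwhwhwS⇒hwhwhwhwhwhwS⇒hwhwhwhwhwhwhwS⇒hwhwhwhwhwhwhww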